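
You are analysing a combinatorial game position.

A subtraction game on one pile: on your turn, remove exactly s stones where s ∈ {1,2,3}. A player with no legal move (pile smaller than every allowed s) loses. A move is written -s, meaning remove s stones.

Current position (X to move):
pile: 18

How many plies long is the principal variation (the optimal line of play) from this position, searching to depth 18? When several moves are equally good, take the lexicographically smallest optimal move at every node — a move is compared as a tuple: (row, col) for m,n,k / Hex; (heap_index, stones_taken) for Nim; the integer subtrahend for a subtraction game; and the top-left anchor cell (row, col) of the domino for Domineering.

PV length from [18]: 9 plies

[18] X move#1: -1:-1/17, -2:+1/16*, -3:-1/15
[16] O move#2: -1:-1/15*, -2:-1/14, -3:-1/13
[15] X move#3: -1:-1/14, -2:-1/13, -3:+1/12*
[12] O move#4: -1:-1/11*, -2:-1/10, -3:-1/9
[11] X move#5: -1:-1/10, -2:-1/9, -3:+1/8*
[8] O move#6: -1:-1/7*, -2:-1/6, -3:-1/5
[7] X move#7: -1:-1/6, -2:-1/5, -3:+1/4*
[4] O move#8: -1:-1/3*, -2:-1/2, -3:-1/1
[3] X move#9: -1:-1/2, -2:-1/1, -3:+1/0*
[0] end (terminal -1, O#10); searched 18 to 18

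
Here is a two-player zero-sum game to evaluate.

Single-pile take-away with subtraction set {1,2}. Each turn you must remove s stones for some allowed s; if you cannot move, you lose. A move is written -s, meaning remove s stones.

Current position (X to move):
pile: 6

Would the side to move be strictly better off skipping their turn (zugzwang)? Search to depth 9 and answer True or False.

p1 X@[6]: -1[5]-1* -2[4]-1
p2 O@[5]: -1[4]-1 -2[3]+1*
p3 X@[3]: -1[2]-1* -2[1]-1
p4 O@[2]: -1[1]-1 -2[0]+1*
p5 X@[0] terminal -1; root [6] d9
if X skipped the turn, O would face:
~ p1 O@[6]: -1[5]-1* -2[4]-1
~ p2 X@[5]: -1[4]-1 -2[3]+1*
~ p3 O@[3]: -1[2]-1* -2[1]-1
~ p4 X@[2]: -1[1]-1 -2[0]+1*
~ p5 O@[0] terminal -1; root [6] d9
compare (X): move=-1 vs pass=+1

zugzwang(6, X) = True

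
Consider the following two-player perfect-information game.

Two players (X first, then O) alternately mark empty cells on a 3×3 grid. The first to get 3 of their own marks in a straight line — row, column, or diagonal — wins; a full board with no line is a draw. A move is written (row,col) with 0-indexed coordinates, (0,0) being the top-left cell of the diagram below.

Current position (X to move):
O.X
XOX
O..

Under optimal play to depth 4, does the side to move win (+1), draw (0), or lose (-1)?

value(O.X/XOX/O.., X) = +1

ply 1, X at O.X/XOX/O.. | (0,1)=-1→OXX/XOX/O..; (2,1)=-1→O.X/XOX/OX.; (2,2)=+1→O.X/XOX/O.X*
ply 2: O.X/XOX/O.X is terminal -1 (O); from O.X/XOX/O.. depth 4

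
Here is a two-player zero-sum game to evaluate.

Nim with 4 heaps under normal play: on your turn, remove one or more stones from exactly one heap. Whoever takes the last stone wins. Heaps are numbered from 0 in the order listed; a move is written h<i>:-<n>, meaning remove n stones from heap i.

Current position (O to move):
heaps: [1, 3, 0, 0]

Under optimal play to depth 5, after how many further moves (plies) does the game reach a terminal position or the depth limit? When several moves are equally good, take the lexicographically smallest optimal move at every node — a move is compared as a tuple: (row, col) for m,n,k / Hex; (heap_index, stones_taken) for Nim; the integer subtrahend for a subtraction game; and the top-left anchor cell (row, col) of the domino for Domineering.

[(1,3,0,0)] O move#1: h0:-1:-1/(0,3,0,0), h1:-1:-1/(1,2,0,0), h1:-2:+1/(1,1,0,0)*, h1:-3:-1/(1,0,0,0)
[(1,1,0,0)] X move#2: h0:-1:-1/(0,1,0,0)*, h1:-1:-1/(1,0,0,0)
[(0,1,0,0)] O move#3: h1:-1:+1/(0,0,0,0)*
[(0,0,0,0)] end (terminal -1, X#4); searched (1,3,0,0) to 5

PV length from [(1,3,0,0)]: 3 plies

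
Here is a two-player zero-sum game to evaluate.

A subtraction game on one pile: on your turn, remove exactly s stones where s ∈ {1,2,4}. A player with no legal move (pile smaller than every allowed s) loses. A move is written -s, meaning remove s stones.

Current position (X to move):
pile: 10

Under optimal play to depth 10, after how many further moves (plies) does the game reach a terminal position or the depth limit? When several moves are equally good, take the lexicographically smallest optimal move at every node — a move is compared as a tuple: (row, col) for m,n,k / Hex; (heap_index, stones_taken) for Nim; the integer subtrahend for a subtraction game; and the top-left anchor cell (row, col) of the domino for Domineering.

ply 1, X at 10 | -1=+1→9*; -2=-1→8; -4=+1→6
ply 2, O at 9 | -1=-1→8*; -2=-1→7; -4=-1→5
ply 3, X at 8 | -1=-1→7; -2=+1→6*; -4=-1→4
ply 4, O at 6 | -1=-1→5*; -2=-1→4; -4=-1→2
ply 5, X at 5 | -1=-1→4; -2=+1→3*; -4=-1→1
ply 6, O at 3 | -1=-1→2*; -2=-1→1
ply 7, X at 2 | -1=-1→1; -2=+1→0*
ply 8: 0 is terminal -1 (O); from 10 depth 10

PV length from [10]: 7 plies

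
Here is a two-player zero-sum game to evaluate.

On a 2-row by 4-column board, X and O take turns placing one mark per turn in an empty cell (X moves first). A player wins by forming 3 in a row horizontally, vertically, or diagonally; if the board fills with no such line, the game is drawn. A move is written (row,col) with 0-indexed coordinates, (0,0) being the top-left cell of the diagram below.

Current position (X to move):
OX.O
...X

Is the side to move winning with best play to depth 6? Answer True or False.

p1 X@[OX.O/...X]: (0,2)[OXXO/...X]+0* (1,0)[OX.O/X..X]+0 (1,1)[OX.O/.X.X]+0 (1,2)[OX.O/..XX]+0
p2 O@[OXXO/...X]: (1,0)[OXXO/O..X]+0* (1,1)[OXXO/.O.X]+0 (1,2)[OXXO/..OX]+0
p3 X@[OXXO/O..X]: (1,1)[OXXO/OX.X]+0* (1,2)[OXXO/O.XX]+0
p4 O@[OXXO/OX.X]: (1,2)[OXXO/OXOX]+0*
p5 X@[OXXO/OXOX] terminal +0; root [OX.O/...X] d6

X winning at [OX.O/...X]: False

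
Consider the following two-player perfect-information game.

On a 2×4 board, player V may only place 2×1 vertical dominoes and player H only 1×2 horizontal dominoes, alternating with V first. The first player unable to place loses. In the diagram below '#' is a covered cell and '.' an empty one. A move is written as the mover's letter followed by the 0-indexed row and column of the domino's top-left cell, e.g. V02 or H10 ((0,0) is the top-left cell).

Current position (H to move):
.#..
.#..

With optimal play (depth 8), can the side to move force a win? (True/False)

H winning at [.#../.#..]: True

ply 1, H at .#../.#.. | H02=+1→.###/.#..*; H12=+1→.#../.###
ply 2, V at .###/.#.. | V00=-1→####/##..*
ply 3, H at ####/##.. | H12=+1→####/####*
ply 4: ####/#### is terminal -1 (V); from .#../.#.. depth 8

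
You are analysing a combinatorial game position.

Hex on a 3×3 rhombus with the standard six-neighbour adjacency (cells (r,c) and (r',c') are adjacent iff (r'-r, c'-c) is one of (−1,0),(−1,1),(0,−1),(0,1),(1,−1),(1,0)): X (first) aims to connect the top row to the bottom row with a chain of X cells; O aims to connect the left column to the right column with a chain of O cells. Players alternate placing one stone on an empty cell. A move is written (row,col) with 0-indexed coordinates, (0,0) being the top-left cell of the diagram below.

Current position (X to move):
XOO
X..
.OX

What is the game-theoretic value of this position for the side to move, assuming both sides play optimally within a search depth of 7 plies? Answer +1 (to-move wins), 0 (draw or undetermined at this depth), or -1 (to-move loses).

value(XOO/X../.OX, X) = +1

ply 1, X at XOO/X../.OX | (1,1)=+1→XOO/XX./.OX*; (1,2)=+1→XOO/X.X/.OX; (2,0)=+1→XOO/X../XOX
ply 2, O at XOO/XX./.OX | (1,2)=-1→XOO/XXO/.OX*; (2,0)=-1→XOO/XX./OOX
ply 3, X at XOO/XXO/.OX | (2,0)=+1→XOO/XXO/XOX*
ply 4: XOO/XXO/XOX is terminal -1 (O); from XOO/X../.OX depth 7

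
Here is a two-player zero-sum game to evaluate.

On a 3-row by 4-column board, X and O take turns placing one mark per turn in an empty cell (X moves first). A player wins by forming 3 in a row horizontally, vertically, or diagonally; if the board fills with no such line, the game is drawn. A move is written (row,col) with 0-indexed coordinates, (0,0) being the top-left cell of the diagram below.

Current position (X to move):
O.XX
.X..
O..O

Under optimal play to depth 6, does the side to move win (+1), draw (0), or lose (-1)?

p1 X@[O.XX/.X../O..O]: (0,1)[OXXX/.X../O..O]+1* (1,0)[O.XX/XX../O..O]+1 (1,2)[O.XX/.XX./O..O]-1 (1,3)[O.XX/.X.X/O..O]-1 (2,1)[O.XX/.X../OX.O]-1 (2,2)[O.XX/.X../O.XO]-1
p2 O@[OXXX/.X../O..O] terminal -1; root [O.XX/.X../O..O] d6

value(O.XX/.X../O..O, X) = +1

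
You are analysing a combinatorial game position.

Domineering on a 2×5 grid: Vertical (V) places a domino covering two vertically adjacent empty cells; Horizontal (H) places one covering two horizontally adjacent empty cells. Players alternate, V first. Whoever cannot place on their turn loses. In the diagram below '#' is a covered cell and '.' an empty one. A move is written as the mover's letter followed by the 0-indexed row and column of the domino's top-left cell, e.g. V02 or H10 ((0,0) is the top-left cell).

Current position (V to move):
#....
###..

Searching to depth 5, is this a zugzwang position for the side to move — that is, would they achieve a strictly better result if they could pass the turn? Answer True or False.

ply 1, V at #..../###.. | V03=+1→#..#./####.*; V04=-1→#...#/###.#
ply 2, H at #..#./####. | H01=-1→####./####.*
ply 3, V at ####./####. | V04=+1→#####/#####*
ply 4: #####/##### is terminal -1 (H); from #..../###.. depth 5
pass branch (H moves first from the same position):
  | ply 1, H at #..../###.. | H01=-1→###../###..; H02=-1→#.##./###..; H03=+1→#..##/###..*; H13=+1→#..../#####
  | ply 2: #..##/###.. is terminal -1 (V); from #..../###.. depth 5
V moving scores +1; V passing scores -1

zugzwang(#..../###.., V) = False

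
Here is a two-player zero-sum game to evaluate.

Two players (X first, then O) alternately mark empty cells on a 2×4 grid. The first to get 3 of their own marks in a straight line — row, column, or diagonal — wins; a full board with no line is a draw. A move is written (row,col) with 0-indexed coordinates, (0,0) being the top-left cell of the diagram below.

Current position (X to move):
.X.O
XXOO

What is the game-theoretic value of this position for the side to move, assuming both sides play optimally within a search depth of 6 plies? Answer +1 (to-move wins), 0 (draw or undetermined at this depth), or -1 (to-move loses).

value(.X.O/XXOO, X) = 0

p1 X@[.X.O/XXOO]: (0,0)[XX.O/XXOO]+0* (0,2)[.XXO/XXOO]+0
p2 O@[XX.O/XXOO]: (0,2)[XXOO/XXOO]+0*
p3 X@[XXOO/XXOO] terminal +0; root [.X.O/XXOO] d6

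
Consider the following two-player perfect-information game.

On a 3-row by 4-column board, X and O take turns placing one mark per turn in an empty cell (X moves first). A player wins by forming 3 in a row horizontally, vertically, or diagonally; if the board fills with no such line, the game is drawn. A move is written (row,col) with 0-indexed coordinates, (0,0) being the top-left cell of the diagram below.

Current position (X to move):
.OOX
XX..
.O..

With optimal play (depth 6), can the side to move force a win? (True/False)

p1 X@[.OOX/XX../.O..]: (0,0)[XOOX/XX../.O..]+1* (1,2)[.OOX/XXX./.O..]+1 (1,3)[.OOX/XX.X/.O..]-1 (2,0)[.OOX/XX../XO..]-1 (2,2)[.OOX/XX../.OX.]-1 (2,3)[.OOX/XX../.O.X]-1
p2 O@[XOOX/XX../.O..]: (1,2)[XOOX/XXO./.O..]-1* (1,3)[XOOX/XX.O/.O..]-1 (2,0)[XOOX/XX../OO..]-1 (2,2)[XOOX/XX../.OO.]-1 (2,3)[XOOX/XX../.O.O]-1
p3 X@[XOOX/XXO./.O..]: (1,3)[XOOX/XXOX/.O..]-1 (2,0)[XOOX/XXO./XO..]+1* (2,2)[XOOX/XXO./.OX.]+1 (2,3)[XOOX/XXO./.O.X]-1
p4 O@[XOOX/XXO./XO..] terminal -1; root [.OOX/XX../.O..] d6

X winning at [.OOX/XX../.O..]: True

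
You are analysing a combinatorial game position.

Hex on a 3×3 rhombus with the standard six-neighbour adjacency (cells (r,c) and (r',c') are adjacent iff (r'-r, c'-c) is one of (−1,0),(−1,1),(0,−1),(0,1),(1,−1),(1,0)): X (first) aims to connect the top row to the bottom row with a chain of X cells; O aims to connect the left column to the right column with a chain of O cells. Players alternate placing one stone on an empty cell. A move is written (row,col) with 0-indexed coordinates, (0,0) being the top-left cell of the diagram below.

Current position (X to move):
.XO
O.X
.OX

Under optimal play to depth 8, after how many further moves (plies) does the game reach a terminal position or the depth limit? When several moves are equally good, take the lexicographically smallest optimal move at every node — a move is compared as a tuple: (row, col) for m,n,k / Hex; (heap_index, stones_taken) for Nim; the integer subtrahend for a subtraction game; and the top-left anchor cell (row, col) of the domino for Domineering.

PV length from [.XO/O.X/.OX]: 1 ply

p1 X@[.XO/O.X/.OX]: (0,0)[XXO/O.X/.OX]-1 (1,1)[.XO/OXX/.OX]+1* (2,0)[.XO/O.X/XOX]-1
p2 O@[.XO/OXX/.OX] terminal -1; root [.XO/O.X/.OX] d8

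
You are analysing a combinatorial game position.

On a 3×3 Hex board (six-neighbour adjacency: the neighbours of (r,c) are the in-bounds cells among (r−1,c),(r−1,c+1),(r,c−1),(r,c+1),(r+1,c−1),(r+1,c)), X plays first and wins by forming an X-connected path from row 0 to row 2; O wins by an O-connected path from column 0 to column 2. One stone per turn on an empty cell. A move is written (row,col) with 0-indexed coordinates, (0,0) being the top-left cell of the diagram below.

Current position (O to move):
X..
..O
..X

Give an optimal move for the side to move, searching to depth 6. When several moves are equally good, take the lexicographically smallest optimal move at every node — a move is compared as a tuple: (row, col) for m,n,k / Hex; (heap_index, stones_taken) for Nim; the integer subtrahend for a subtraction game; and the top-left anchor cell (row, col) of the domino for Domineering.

ply 1, O at X../..O/..X | (0,1)=-1→XO./..O/..X; (0,2)=-1→X.O/..O/..X; (1,0)=-1→X../O.O/..X; (1,1)=+1→X../.OO/..X*; (2,0)=+1→X../..O/O.X; (2,1)=-1→X../..O/.OX
ply 2, X at X../.OO/..X | (0,1)=-1→XX./.OO/..X*; (0,2)=-1→X.X/.OO/..X; (1,0)=-1→X../XOO/..X; (2,0)=-1→X../.OO/X.X; (2,1)=-1→X../.OO/.XX
ply 3, O at XX./.OO/..X | (0,2)=+1→XXO/.OO/..X*; (1,0)=+1→XX./OOO/..X; (2,0)=+1→XX./.OO/O.X; (2,1)=+1→XX./.OO/.OX
ply 4, X at XXO/.OO/..X | (1,0)=-1→XXO/XOO/..X*; (2,0)=-1→XXO/.OO/X.X; (2,1)=-1→XXO/.OO/.XX
ply 5, O at XXO/XOO/..X | (2,0)=+1→XXO/XOO/O.X*; (2,1)=-1→XXO/XOO/.OX
ply 6: XXO/XOO/O.X is terminal -1 (X); from X../..O/..X depth 6

O's best at [X../..O/..X]: (1,1)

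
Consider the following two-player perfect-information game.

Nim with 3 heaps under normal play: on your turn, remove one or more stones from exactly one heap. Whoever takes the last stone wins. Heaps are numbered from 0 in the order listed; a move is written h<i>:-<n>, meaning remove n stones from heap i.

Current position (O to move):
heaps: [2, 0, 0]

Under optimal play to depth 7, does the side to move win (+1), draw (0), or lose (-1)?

[(2,0,0)] O move#1: h0:-1:-1/(1,0,0), h0:-2:+1/(0,0,0)*
[(0,0,0)] end (terminal -1, X#2); searched (2,0,0) to 7

value((2,0,0), O) = +1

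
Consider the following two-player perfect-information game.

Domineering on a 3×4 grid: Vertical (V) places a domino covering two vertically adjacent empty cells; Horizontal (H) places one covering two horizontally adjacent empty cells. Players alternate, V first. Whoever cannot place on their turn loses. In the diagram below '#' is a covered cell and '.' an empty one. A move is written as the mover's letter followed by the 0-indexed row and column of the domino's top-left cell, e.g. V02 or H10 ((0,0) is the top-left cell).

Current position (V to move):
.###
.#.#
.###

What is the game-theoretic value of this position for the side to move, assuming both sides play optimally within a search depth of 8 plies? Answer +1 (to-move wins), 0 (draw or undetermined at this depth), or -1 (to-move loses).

ply 1, V at .###/.#.#/.### | V00=+1→####/##.#/.###*; V10=+1→.###/##.#/####
ply 2: ####/##.#/.### is terminal -1 (H); from .###/.#.#/.### depth 8

value(.###/.#.#/.###, V) = +1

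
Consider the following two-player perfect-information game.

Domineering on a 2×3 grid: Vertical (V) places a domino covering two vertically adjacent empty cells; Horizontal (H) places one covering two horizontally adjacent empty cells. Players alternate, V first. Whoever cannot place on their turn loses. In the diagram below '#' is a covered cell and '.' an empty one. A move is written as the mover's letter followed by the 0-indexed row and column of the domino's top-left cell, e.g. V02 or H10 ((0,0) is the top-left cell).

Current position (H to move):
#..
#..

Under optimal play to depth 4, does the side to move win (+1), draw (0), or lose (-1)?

p1 H@[#../#..]: H01[###/#..]+1* H11[#../###]+1
p2 V@[###/#..] terminal -1; root [#../#..] d4

value(#../#.., H) = +1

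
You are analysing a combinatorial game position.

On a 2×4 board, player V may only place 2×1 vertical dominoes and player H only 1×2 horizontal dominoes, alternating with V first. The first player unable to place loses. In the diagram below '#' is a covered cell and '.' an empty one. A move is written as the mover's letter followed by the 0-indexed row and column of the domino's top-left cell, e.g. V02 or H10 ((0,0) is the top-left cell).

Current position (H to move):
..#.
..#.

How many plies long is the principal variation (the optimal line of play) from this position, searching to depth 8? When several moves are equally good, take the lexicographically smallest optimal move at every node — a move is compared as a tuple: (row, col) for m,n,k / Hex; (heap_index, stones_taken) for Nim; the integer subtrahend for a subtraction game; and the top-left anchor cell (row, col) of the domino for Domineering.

ply 1, H at ..#./..#. | H00=+1→###./..#.*; H10=+1→..#./###.
ply 2, V at ###./..#. | V03=-1→####/..##*
ply 3, H at ####/..## | H10=+1→####/####*
ply 4: ####/#### is terminal -1 (V); from ..#./..#. depth 8

PV length from [..#./..#.]: 3 plies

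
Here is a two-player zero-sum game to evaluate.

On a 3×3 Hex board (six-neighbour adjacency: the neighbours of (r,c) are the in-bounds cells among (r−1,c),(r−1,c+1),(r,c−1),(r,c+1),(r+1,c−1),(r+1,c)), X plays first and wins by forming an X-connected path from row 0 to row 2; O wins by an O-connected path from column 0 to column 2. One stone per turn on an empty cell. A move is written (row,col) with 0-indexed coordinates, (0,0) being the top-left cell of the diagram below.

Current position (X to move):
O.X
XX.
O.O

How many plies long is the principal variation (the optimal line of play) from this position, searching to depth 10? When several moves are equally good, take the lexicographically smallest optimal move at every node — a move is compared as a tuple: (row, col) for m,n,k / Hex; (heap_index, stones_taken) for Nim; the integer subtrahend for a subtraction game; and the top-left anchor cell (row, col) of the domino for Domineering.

PV length from [O.X/XX./O.O]: 1 ply

p1 X@[O.X/XX./O.O]: (0,1)[OXX/XX./O.O]-1 (1,2)[O.X/XXX/O.O]-1 (2,1)[O.X/XX./OXO]+1*
p2 O@[O.X/XX./OXO] terminal -1; root [O.X/XX./O.O] d10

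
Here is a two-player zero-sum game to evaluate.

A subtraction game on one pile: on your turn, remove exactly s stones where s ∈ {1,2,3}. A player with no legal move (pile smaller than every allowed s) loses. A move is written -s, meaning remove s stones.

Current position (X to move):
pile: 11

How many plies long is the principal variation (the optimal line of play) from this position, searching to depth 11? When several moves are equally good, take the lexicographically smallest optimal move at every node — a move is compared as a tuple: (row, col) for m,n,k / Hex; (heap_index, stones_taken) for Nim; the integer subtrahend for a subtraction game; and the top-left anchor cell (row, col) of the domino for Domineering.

PV length from [11]: 5 plies

p1 X@[11]: -1[10]-1 -2[9]-1 -3[8]+1*
p2 O@[8]: -1[7]-1* -2[6]-1 -3[5]-1
p3 X@[7]: -1[6]-1 -2[5]-1 -3[4]+1*
p4 O@[4]: -1[3]-1* -2[2]-1 -3[1]-1
p5 X@[3]: -1[2]-1 -2[1]-1 -3[0]+1*
p6 O@[0] terminal -1; root [11] d11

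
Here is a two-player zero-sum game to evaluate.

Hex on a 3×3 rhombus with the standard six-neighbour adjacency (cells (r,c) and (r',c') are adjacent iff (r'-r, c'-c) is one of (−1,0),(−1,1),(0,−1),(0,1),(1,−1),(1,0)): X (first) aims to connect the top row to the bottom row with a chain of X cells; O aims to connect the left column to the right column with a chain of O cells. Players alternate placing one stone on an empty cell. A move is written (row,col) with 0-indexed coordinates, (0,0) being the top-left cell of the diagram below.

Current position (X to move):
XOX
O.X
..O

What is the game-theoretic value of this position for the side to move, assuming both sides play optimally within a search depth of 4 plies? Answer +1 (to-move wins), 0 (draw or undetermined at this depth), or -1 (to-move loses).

ply 1, X at XOX/O.X/..O | (1,1)=+1→XOX/OXX/..O*; (2,0)=+1→XOX/O.X/X.O; (2,1)=+1→XOX/O.X/.XO
ply 2, O at XOX/OXX/..O | (2,0)=-1→XOX/OXX/O.O*; (2,1)=-1→XOX/OXX/.OO
ply 3, X at XOX/OXX/O.O | (2,1)=+1→XOX/OXX/OXO*
ply 4: XOX/OXX/OXO is terminal -1 (O); from XOX/O.X/..O depth 4

value(XOX/O.X/..O, X) = +1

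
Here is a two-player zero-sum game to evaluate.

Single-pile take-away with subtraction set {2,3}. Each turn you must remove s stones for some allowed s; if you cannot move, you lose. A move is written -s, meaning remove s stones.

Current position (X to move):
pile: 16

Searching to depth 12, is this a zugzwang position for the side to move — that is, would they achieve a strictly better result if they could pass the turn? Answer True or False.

p1 X@[16]: -2[14]-1* -3[13]-1
p2 O@[14]: -2[12]-1 -3[11]+1*
p3 X@[11]: -2[9]-1* -3[8]-1
p4 O@[9]: -2[7]-1 -3[6]+1*
p5 X@[6]: -2[4]-1* -3[3]-1
p6 O@[4]: -2[2]-1 -3[1]+1*
p7 X@[1] terminal -1; root [16] d12
if X skipped the turn, O would face:
~ p1 O@[16]: -2[14]-1* -3[13]-1
~ p2 X@[14]: -2[12]-1 -3[11]+1*
~ p3 O@[11]: -2[9]-1* -3[8]-1
~ p4 X@[9]: -2[7]-1 -3[6]+1*
~ p5 O@[6]: -2[4]-1* -3[3]-1
~ p6 X@[4]: -2[2]-1 -3[1]+1*
~ p7 O@[1] terminal -1; root [16] d12
compare (X): move=-1 vs pass=+1

zugzwang(16, X) = True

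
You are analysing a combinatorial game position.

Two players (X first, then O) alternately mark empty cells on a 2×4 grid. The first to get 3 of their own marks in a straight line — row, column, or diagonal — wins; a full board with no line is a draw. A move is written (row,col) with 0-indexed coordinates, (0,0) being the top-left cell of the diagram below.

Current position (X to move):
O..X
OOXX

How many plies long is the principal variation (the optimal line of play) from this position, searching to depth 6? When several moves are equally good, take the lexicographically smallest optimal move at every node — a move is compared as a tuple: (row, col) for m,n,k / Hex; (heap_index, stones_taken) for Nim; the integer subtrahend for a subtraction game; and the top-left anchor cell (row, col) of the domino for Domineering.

ply 1, X at O..X/OOXX | (0,1)=+0→OX.X/OOXX*; (0,2)=+0→O.XX/OOXX
ply 2, O at OX.X/OOXX | (0,2)=+0→OXOX/OOXX*
ply 3: OXOX/OOXX is terminal +0 (X); from O..X/OOXX depth 6

PV length from [O..X/OOXX]: 2 plies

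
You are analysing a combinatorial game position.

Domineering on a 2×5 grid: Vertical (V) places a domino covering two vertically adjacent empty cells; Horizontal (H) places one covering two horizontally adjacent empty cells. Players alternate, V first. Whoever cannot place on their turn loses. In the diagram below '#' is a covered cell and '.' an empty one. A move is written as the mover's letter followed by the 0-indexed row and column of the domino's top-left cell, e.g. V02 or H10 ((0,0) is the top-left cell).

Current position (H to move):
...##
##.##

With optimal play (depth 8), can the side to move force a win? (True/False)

H winning at [...##/##.##]: True

p1 H@[...##/##.##]: H00[##.##/##.##]-1 H01[.####/##.##]+1*
p2 V@[.####/##.##] terminal -1; root [...##/##.##] d8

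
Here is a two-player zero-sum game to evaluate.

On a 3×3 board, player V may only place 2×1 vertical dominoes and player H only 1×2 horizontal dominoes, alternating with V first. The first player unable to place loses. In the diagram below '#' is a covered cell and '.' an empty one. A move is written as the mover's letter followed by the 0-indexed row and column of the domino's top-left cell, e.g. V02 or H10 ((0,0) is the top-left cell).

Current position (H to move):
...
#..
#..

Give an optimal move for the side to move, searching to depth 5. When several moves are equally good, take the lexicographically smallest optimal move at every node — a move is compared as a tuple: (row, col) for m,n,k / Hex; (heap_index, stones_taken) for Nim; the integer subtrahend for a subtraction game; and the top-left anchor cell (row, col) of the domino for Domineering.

H's best at [.../#../#..]: H11

p1 H@[.../#../#..]: H00[##./#../#..]-1 H01[.##/#../#..]-1 H11[.../###/#..]+1* H21[.../#../###]-1
p2 V@[.../###/#..] terminal -1; root [.../#../#..] d5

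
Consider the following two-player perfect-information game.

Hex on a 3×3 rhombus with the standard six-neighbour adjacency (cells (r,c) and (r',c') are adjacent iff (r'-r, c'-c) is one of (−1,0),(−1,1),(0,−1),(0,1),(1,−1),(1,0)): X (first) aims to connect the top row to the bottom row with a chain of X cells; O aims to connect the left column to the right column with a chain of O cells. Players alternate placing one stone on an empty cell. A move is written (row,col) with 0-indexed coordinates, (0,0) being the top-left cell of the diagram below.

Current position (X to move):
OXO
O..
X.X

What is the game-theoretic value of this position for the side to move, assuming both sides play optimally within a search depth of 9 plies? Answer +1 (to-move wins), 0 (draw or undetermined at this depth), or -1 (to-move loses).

value(OXO/O../X.X, X) = +1

ply 1, X at OXO/O../X.X | (1,1)=+1→OXO/OX./X.X*; (1,2)=-1→OXO/O.X/X.X; (2,1)=-1→OXO/O../XXX
ply 2: OXO/OX./X.X is terminal -1 (O); from OXO/O../X.X depth 9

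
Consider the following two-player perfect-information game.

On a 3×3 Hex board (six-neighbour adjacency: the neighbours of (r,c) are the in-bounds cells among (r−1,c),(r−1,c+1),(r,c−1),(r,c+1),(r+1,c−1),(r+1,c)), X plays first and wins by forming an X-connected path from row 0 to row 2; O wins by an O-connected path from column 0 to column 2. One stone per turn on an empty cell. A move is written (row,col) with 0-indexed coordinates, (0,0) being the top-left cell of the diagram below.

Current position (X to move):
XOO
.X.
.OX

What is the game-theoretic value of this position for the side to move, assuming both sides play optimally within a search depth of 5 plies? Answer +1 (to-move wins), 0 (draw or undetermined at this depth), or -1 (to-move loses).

value(XOO/.X./.OX, X) = +1

[XOO/.X./.OX] X move#1: (1,0):+1/XOO/XX./.OX*, (1,2):-1/XOO/.XX/.OX, (2,0):-1/XOO/.X./XOX
[XOO/XX./.OX] O move#2: (1,2):-1/XOO/XXO/.OX*, (2,0):-1/XOO/XX./OOX
[XOO/XXO/.OX] X move#3: (2,0):+1/XOO/XXO/XOX*
[XOO/XXO/XOX] end (terminal -1, O#4); searched XOO/.X./.OX to 5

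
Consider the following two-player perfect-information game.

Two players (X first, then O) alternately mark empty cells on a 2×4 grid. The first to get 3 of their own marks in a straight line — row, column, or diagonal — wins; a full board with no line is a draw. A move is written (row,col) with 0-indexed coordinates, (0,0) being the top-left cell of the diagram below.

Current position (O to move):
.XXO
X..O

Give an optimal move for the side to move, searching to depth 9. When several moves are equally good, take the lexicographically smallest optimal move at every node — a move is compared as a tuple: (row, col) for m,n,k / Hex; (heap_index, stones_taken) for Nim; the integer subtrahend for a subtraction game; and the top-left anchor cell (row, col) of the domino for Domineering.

O's best at [.XXO/X..O]: (0,0)

p1 O@[.XXO/X..O]: (0,0)[OXXO/X..O]+0* (1,1)[.XXO/XO.O]-1 (1,2)[.XXO/X.OO]-1
p2 X@[OXXO/X..O]: (1,1)[OXXO/XX.O]+0* (1,2)[OXXO/X.XO]+0
p3 O@[OXXO/XX.O]: (1,2)[OXXO/XXOO]+0*
p4 X@[OXXO/XXOO] terminal +0; root [.XXO/X..O] d9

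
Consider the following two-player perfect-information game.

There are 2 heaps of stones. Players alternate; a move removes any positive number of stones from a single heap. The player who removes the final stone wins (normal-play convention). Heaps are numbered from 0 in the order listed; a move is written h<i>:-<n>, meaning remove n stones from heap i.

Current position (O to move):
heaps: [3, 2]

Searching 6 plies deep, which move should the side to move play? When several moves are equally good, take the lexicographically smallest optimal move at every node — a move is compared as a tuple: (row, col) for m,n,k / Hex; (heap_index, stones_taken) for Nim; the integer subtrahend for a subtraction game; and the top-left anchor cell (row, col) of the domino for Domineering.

ply 1, O at (3,2) | h0:-1=+1→(2,2)*; h0:-2=-1→(1,2); h0:-3=-1→(0,2); h1:-1=-1→(3,1); h1:-2=-1→(3,0)
ply 2, X at (2,2) | h0:-1=-1→(1,2)*; h0:-2=-1→(0,2); h1:-1=-1→(2,1); h1:-2=-1→(2,0)
ply 3, O at (1,2) | h0:-1=-1→(0,2); h1:-1=+1→(1,1)*; h1:-2=-1→(1,0)
ply 4, X at (1,1) | h0:-1=-1→(0,1)*; h1:-1=-1→(1,0)
ply 5, O at (0,1) | h1:-1=+1→(0,0)*
ply 6: (0,0) is terminal -1 (X); from (3,2) depth 6

O's best at [(3,2)]: h0:-1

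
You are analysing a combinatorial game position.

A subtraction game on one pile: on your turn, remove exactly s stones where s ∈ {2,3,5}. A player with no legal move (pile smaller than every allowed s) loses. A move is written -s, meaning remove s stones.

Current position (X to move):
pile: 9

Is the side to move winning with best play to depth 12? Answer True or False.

X winning at [9]: True

[9] X move#1: -2:+1/7*, -3:-1/6, -5:-1/4
[7] O move#2: -2:-1/5*, -3:-1/4, -5:-1/2
[5] X move#3: -2:-1/3, -3:-1/2, -5:+1/0*
[0] end (terminal -1, O#4); searched 9 to 12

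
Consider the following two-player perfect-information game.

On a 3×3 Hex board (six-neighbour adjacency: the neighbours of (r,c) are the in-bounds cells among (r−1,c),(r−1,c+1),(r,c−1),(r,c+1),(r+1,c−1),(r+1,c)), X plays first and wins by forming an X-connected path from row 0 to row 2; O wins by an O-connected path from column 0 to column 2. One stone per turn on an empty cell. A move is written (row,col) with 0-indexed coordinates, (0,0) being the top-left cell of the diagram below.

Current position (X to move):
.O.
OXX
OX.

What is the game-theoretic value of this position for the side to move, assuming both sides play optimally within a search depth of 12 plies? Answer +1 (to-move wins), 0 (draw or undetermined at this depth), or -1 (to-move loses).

value(.O./OXX/OX., X) = +1

[.O./OXX/OX.] X move#1: (0,0):-1/XO./OXX/OX., (0,2):+1/.OX/OXX/OX.*, (2,2):-1/.O./OXX/OXX
[.OX/OXX/OX.] end (terminal -1, O#2); searched .O./OXX/OX. to 12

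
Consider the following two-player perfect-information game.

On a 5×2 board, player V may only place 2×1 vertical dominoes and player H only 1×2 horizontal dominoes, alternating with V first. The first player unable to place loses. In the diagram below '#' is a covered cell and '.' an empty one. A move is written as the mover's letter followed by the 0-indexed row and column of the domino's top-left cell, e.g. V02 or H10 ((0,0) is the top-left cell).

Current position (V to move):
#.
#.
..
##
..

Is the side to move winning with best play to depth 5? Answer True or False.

V winning at [#./#./../##/..]: False

p1 V@[#./#./../##/..]: V01[##/##/../##/..]-1* V11[#./##/.#/##/..]-1
p2 H@[##/##/../##/..]: H20[##/##/##/##/..]+1* H40[##/##/../##/##]+1
p3 V@[##/##/##/##/..] terminal -1; root [#./#./../##/..] d5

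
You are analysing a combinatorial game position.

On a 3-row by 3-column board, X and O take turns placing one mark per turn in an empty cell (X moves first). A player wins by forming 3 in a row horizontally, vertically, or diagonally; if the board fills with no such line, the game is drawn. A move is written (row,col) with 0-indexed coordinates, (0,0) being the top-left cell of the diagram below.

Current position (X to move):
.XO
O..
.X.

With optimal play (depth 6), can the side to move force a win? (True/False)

X winning at [.XO/O../.X.]: True

[.XO/O../.X.] X move#1: (0,0):-1/XXO/O../.X., (1,1):+1/.XO/OX./.X.*, (1,2):+0/.XO/O.X/.X., (2,0):+1/.XO/O../XX., (2,2):+1/.XO/O../.XX
[.XO/OX./.X.] end (terminal -1, O#2); searched .XO/O../.X. to 6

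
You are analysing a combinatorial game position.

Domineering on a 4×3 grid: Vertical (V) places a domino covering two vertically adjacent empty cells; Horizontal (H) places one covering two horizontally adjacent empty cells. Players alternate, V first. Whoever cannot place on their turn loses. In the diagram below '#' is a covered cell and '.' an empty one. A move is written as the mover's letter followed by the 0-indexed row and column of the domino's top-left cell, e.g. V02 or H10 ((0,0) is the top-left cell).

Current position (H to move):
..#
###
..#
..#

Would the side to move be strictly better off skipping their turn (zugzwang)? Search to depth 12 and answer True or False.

zugzwang(..#/###/..#/..#, H) = False

[..#/###/..#/..#] H move#1: H00:-1/###/###/..#/..#, H20:+1/..#/###/###/..#*, H30:+1/..#/###/..#/###
[..#/###/###/..#] end (terminal -1, V#2); searched ..#/###/..#/..# to 12
if H skipped the turn, V would face:
~ [..#/###/..#/..#] V move#1: V20:+1/..#/###/#.#/#.#*, V21:+1/..#/###/.##/.##
~ [..#/###/#.#/#.#] H move#2: H00:-1/###/###/#.#/#.#*
~ [###/###/#.#/#.#] V move#3: V21:+1/###/###/###/###*
~ [###/###/###/###] end (terminal -1, H#4); searched ..#/###/..#/..# to 12
compare (H): move=+1 vs pass=-1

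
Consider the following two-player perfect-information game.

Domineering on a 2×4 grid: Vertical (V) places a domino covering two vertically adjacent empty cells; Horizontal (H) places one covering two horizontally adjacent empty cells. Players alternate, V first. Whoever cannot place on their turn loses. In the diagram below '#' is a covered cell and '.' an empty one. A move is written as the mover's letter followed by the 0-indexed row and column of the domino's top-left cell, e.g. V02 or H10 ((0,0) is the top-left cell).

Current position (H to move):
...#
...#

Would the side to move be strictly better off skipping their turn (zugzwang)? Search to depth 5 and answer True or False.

ply 1, H at ...#/...# | H00=+1→##.#/...#*; H01=+1→.###/...#; H10=+1→...#/##.#; H11=+1→...#/.###
ply 2, V at ##.#/...# | V02=-1→####/..##*
ply 3, H at ####/..## | H10=+1→####/####*
ply 4: ####/#### is terminal -1 (V); from ...#/...# depth 5
if H skipped the turn, V would face:
~ ply 1, V at ...#/...# | V00=-1→#..#/#..#; V01=+1→.#.#/.#.#*; V02=-1→..##/..##
~ ply 2: .#.#/.#.# is terminal -1 (H); from ...#/...# depth 5
compare (H): move=+1 vs pass=-1

zugzwang(...#/...#, H) = False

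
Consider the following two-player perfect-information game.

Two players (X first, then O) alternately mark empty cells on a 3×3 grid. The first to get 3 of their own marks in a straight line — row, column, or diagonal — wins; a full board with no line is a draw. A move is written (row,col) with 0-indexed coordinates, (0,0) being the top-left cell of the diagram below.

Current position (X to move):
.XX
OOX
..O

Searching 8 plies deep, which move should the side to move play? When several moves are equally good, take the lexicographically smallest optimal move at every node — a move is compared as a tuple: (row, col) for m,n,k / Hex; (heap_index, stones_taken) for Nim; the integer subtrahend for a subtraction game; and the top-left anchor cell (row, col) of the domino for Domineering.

[.XX/OOX/..O] X move#1: (0,0):+1/XXX/OOX/..O*, (2,0):-1/.XX/OOX/X.O, (2,1):-1/.XX/OOX/.XO
[XXX/OOX/..O] end (terminal -1, O#2); searched .XX/OOX/..O to 8

X's best at [.XX/OOX/..O]: (0,0)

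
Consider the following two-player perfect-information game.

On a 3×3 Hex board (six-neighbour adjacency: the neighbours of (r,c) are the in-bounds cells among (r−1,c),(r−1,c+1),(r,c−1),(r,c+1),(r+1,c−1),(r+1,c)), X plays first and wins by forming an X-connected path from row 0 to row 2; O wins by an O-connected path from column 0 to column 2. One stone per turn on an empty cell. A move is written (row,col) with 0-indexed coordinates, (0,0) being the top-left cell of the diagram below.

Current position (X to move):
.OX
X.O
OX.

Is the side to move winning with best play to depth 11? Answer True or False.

X winning at [.OX/X.O/OX.]: True

p1 X@[.OX/X.O/OX.]: (0,0)[XOX/X.O/OX.]-1 (1,1)[.OX/XXO/OX.]+1* (2,2)[.OX/X.O/OXX]-1
p2 O@[.OX/XXO/OX.] terminal -1; root [.OX/X.O/OX.] d11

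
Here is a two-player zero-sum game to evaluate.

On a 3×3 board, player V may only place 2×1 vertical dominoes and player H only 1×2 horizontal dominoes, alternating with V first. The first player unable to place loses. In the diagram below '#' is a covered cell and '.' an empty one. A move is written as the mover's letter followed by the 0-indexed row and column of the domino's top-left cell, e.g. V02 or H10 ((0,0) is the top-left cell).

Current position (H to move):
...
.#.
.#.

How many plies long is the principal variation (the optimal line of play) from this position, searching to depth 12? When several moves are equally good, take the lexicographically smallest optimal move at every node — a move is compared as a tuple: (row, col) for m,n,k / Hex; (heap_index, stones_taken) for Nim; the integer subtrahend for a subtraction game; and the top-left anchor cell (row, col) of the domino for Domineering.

PV length from [.../.#./.#.]: 2 plies

ply 1, H at .../.#./.#. | H00=-1→##./.#./.#.*; H01=-1→.##/.#./.#.
ply 2, V at ##./.#./.#. | V02=+1→###/.##/.#.*; V10=+1→##./##./##.; V12=+1→##./.##/.##
ply 3: ###/.##/.#. is terminal -1 (H); from .../.#./.#. depth 12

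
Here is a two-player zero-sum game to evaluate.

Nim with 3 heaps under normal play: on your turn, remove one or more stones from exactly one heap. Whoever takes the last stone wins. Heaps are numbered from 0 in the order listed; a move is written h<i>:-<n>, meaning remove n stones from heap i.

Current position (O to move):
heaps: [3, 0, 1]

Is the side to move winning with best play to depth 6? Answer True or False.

ply 1, O at (3,0,1) | h0:-1=-1→(2,0,1); h0:-2=+1→(1,0,1)*; h0:-3=-1→(0,0,1); h2:-1=-1→(3,0,0)
ply 2, X at (1,0,1) | h0:-1=-1→(0,0,1)*; h2:-1=-1→(1,0,0)
ply 3, O at (0,0,1) | h2:-1=+1→(0,0,0)*
ply 4: (0,0,0) is terminal -1 (X); from (3,0,1) depth 6

O winning at [(3,0,1)]: True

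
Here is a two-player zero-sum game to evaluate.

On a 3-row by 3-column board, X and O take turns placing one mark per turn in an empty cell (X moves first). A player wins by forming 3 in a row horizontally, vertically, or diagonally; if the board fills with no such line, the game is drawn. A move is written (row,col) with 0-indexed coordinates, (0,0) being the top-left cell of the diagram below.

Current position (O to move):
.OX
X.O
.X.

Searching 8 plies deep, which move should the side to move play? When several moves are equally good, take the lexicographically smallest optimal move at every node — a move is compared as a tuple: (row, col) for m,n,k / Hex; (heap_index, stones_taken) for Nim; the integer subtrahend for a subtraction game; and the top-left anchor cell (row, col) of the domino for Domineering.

p1 O@[.OX/X.O/.X.]: (0,0)[OOX/X.O/.X.]-1 (1,1)[.OX/XOO/.X.]-1 (2,0)[.OX/X.O/OX.]+0* (2,2)[.OX/X.O/.XO]-1
p2 X@[.OX/X.O/OX.]: (0,0)[XOX/X.O/OX.]+0* (1,1)[.OX/XXO/OX.]+0 (2,2)[.OX/X.O/OXX]+0
p3 O@[XOX/X.O/OX.]: (1,1)[XOX/XOO/OX.]+0* (2,2)[XOX/X.O/OXO]+0
p4 X@[XOX/XOO/OX.]: (2,2)[XOX/XOO/OXX]+0*
p5 O@[XOX/XOO/OXX] terminal +0; root [.OX/X.O/.X.] d8

O's best at [.OX/X.O/.X.]: (2,0)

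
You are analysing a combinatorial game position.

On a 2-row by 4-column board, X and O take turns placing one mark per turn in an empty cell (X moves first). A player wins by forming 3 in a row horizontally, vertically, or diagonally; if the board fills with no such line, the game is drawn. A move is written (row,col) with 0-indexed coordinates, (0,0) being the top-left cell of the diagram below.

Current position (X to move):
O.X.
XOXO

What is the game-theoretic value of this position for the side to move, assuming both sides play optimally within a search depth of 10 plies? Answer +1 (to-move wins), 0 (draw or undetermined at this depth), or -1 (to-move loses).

[O.X./XOXO] X move#1: (0,1):+0/OXX./XOXO*, (0,3):+0/O.XX/XOXO
[OXX./XOXO] O move#2: (0,3):+0/OXXO/XOXO*
[OXXO/XOXO] end (terminal +0, X#3); searched O.X./XOXO to 10

value(O.X./XOXO, X) = 0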